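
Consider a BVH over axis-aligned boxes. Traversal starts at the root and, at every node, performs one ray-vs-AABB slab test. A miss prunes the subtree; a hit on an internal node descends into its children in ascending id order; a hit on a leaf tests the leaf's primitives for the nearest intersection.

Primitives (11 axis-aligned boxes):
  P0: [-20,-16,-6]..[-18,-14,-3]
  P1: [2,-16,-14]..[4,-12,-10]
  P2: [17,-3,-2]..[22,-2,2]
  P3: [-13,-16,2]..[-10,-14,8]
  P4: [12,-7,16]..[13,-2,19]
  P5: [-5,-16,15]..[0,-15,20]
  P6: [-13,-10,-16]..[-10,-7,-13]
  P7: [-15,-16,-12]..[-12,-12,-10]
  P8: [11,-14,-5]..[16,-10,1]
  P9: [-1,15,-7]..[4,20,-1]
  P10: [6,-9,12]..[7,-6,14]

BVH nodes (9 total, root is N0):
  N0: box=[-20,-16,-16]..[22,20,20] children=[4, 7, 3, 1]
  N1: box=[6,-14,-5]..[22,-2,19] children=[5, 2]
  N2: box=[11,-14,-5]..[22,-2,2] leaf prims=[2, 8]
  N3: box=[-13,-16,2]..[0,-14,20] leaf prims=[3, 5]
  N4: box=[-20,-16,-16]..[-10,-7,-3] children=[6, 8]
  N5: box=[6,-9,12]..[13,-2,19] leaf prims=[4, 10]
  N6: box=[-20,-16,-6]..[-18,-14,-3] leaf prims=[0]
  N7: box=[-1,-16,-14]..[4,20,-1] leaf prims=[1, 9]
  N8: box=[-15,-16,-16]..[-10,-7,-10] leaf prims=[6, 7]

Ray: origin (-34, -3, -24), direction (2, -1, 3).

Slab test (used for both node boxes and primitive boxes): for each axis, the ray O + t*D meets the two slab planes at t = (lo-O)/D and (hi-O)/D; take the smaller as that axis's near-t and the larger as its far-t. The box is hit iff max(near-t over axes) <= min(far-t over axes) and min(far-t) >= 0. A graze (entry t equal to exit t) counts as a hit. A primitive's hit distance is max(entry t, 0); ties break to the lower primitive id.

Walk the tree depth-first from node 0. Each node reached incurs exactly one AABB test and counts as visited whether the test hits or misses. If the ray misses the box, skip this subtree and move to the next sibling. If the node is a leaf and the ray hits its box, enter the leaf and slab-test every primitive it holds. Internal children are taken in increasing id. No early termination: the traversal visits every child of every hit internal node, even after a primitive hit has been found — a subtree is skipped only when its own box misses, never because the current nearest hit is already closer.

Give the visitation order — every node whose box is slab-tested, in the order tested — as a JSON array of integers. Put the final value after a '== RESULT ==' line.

Trace the traversal:
N0 x:[7,28] y:[-23,13] z:[8/3,44/3] -> hit [7,13], descend [1, 3, 4, 7]
  N1 x:[20,28] y:[-1,11] z:[19/3,43/3] -> miss, prune
  N3 x:[21/2,17] y:[11,13] z:[26/3,44/3] -> hit [11,13] leaf, test {P3(miss), P5(miss)}
  N4 x:[7,12] y:[4,13] z:[8/3,7] -> hit [7,7], descend [6, 8]
    N6 x:[7,8] y:[11,13] z:[6,7] -> miss, prune
    N8 x:[19/2,12] y:[4,13] z:[8/3,14/3] -> miss, prune
  N7 x:[33/2,19] y:[-23,13] z:[10/3,23/3] -> miss, prune

7 AABB tests over nodes [0, 1, 3, 4, 6, 8, 7]; 1 leaf entered; closest miss.

== RESULT ==
[0, 1, 3, 4, 6, 8, 7]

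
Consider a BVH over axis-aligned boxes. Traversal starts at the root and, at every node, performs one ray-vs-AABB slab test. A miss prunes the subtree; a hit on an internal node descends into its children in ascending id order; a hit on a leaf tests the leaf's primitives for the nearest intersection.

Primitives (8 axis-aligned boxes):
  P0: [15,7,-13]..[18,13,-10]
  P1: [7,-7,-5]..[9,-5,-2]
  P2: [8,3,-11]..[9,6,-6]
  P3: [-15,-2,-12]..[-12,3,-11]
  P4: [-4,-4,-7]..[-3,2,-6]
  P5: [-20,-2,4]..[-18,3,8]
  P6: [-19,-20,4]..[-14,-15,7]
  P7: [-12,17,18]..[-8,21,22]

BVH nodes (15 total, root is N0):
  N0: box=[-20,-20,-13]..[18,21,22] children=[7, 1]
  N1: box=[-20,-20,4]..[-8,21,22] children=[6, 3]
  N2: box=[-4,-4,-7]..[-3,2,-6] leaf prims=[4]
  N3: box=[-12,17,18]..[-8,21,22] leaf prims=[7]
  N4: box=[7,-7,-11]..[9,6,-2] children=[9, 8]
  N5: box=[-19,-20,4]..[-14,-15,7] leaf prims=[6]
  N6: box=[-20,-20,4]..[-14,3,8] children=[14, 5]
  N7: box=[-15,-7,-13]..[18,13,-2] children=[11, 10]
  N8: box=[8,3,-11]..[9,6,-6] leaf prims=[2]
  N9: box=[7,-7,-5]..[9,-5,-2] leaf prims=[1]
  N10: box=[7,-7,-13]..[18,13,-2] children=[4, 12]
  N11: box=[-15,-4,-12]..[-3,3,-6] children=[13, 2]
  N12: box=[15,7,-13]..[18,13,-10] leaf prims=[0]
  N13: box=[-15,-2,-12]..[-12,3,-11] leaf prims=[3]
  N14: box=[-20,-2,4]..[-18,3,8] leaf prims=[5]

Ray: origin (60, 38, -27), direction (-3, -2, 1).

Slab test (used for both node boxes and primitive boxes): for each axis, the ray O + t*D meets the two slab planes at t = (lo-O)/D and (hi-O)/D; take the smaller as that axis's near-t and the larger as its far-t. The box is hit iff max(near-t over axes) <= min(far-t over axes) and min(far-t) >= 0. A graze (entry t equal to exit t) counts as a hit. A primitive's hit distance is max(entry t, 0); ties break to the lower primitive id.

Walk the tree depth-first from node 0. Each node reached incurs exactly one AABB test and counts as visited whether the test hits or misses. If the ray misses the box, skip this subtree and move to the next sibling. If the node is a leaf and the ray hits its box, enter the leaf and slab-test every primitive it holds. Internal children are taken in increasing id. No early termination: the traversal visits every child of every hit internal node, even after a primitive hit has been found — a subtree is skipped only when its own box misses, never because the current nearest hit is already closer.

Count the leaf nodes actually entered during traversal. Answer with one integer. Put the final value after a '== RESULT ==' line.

Traverse from the root:
N0 x:[14,80/3] y:[17/2,29] z:[14,49] -> hit [14,80/3], descend [1, 7]
  N1 x:[68/3,80/3] y:[17/2,29] z:[31,49] -> miss, prune
  N7 x:[14,25] y:[25/2,45/2] z:[14,25] -> hit [14,45/2], descend [10, 11]
    N10 x:[14,53/3] y:[25/2,45/2] z:[14,25] -> hit [14,53/3], descend [4, 12]
      N4 x:[17,53/3] y:[16,45/2] z:[16,25] -> hit [17,53/3], descend [8, 9]
        N8 x:[17,52/3] y:[16,35/2] z:[16,21] -> hit [17,52/3] leaf, test {P2@t=17}
        N9 x:[17,53/3] y:[43/2,45/2] z:[22,25] -> miss, prune
      N12 x:[14,15] y:[25/2,31/2] z:[14,17] -> hit [14,15] leaf, test {P0@t=14}
    N11 x:[21,25] y:[35/2,21] z:[15,21] -> hit [21,21], descend [2, 13]
      N2 x:[21,64/3] y:[18,21] z:[20,21] -> hit [21,21] leaf, test {P4@t=21}
      N13 x:[24,25] y:[35/2,20] z:[15,16] -> miss, prune

11 AABB tests over nodes [0, 1, 7, 10, 4, 8, 9, 12, 11, 2, 13]; 3 leaves entered; closest P0.

== RESULT ==
3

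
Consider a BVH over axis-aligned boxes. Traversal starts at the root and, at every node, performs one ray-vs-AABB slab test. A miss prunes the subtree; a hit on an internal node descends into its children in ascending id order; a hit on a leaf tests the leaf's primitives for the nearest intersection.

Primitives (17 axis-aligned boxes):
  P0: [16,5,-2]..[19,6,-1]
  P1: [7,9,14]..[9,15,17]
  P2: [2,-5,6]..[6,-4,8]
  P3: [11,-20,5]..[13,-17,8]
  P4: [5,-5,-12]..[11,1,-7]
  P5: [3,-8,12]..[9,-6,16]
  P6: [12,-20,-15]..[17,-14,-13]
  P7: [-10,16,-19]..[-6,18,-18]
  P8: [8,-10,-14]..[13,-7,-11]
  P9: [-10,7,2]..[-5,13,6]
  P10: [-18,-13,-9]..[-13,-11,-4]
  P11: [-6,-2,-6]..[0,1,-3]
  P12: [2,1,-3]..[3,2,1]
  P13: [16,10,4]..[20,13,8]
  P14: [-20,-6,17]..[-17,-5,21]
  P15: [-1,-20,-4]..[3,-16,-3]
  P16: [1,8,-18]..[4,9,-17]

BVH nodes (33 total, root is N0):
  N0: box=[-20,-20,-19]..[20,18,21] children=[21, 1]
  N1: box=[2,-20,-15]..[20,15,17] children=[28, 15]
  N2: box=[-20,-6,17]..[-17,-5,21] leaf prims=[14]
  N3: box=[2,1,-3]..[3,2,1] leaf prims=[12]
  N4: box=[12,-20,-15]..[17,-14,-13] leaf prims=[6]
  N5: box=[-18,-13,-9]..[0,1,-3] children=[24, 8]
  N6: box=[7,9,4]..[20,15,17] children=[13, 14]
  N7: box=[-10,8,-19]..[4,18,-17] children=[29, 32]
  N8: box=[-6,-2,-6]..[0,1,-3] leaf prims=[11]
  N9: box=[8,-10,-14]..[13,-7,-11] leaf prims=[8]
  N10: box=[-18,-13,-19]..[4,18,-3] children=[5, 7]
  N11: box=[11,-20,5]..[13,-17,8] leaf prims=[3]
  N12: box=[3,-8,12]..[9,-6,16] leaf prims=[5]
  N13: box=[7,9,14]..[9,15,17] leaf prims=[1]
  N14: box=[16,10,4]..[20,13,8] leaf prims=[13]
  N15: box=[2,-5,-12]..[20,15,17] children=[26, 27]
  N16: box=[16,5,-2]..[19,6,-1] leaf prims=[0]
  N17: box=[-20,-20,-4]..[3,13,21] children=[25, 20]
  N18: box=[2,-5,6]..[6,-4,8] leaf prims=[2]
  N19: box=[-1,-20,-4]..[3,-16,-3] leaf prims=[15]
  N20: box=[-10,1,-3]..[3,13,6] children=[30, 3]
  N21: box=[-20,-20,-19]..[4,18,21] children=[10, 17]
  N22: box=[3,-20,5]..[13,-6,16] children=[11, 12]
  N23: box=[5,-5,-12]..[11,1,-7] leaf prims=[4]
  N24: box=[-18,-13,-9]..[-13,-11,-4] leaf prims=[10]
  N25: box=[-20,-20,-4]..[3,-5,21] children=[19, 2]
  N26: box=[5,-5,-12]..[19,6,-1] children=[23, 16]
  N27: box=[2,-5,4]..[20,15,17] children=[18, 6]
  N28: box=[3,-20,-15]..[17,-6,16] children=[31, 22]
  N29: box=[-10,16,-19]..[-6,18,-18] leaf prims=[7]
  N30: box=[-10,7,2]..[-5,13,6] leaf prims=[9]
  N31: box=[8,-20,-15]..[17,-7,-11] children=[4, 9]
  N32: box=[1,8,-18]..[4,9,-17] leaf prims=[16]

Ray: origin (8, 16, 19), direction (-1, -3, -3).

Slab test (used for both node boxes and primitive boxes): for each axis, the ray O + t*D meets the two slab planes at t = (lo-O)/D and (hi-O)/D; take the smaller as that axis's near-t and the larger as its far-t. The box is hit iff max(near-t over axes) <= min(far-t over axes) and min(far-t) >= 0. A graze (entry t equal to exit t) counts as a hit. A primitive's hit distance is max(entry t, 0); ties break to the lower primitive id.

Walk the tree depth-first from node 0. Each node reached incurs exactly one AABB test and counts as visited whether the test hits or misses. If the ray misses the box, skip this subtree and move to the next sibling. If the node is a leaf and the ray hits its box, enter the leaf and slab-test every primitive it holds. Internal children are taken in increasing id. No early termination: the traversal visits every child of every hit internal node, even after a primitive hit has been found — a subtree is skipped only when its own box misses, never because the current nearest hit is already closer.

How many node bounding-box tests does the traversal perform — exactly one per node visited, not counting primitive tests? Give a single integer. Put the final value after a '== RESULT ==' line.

Walk:
N0 x:[-12,28] y:[-2/3,12] z:[-2/3,38/3] -> hit [-2/3,12], descend [1, 21]
  N1 x:[-12,6] y:[1/3,12] z:[2/3,34/3] -> hit [2/3,6], descend [15, 28]
    N15 x:[-12,6] y:[1/3,7] z:[2/3,31/3] -> hit [2/3,6], descend [26, 27]
      N26 x:[-11,3] y:[10/3,7] z:[20/3,31/3] -> miss, prune
      N27 x:[-12,6] y:[1/3,7] z:[2/3,5] -> hit [2/3,5], descend [6, 18]
        N6 x:[-12,1] y:[1/3,7/3] z:[2/3,5] -> hit [2/3,1], descend [13, 14]
          N13 x:[-1,1] y:[1/3,7/3] z:[2/3,5/3] -> hit [2/3,1] leaf, test {P1@t=2/3}
          N14 x:[-12,-8] y:[1,2] z:[11/3,5] -> miss, prune
        N18 x:[2,6] y:[20/3,7] z:[11/3,13/3] -> miss, prune
    N28 x:[-9,5] y:[22/3,12] z:[1,34/3] -> miss, prune
  N21 x:[4,28] y:[-2/3,12] z:[-2/3,38/3] -> hit [4,12], descend [10, 17]
    N10 x:[4,26] y:[-2/3,29/3] z:[22/3,38/3] -> hit [22/3,29/3], descend [5, 7]
      N5 x:[8,26] y:[5,29/3] z:[22/3,28/3] -> hit [8,28/3], descend [8, 24]
        N8 x:[8,14] y:[5,6] z:[22/3,25/3] -> miss, prune
        N24 x:[21,26] y:[9,29/3] z:[23/3,28/3] -> miss, prune
      N7 x:[4,18] y:[-2/3,8/3] z:[12,38/3] -> miss, prune
    N17 x:[5,28] y:[1,12] z:[-2/3,23/3] -> hit [5,23/3], descend [20, 25]
      N20 x:[5,18] y:[1,5] z:[13/3,22/3] -> hit [5,5], descend [3, 30]
        N3 x:[5,6] y:[14/3,5] z:[6,22/3] -> miss, prune
        N30 x:[13,18] y:[1,3] z:[13/3,17/3] -> miss, prune
      N25 x:[5,28] y:[7,12] z:[-2/3,23/3] -> hit [7,23/3], descend [2, 19]
        N2 x:[25,28] y:[7,22/3] z:[-2/3,2/3] -> miss, prune
        N19 x:[5,9] y:[32/3,12] z:[22/3,23/3] -> miss, prune

Summary -> nodes [0, 1, 15, 26, 27, 6, 13, 14, 18, 28, 21, 10, 5, 8, 24, 7, 17, 20, 3, 30, 25, 2, 19]; box-tests=23; leaf-entries=1; first=P1

== RESULT ==
23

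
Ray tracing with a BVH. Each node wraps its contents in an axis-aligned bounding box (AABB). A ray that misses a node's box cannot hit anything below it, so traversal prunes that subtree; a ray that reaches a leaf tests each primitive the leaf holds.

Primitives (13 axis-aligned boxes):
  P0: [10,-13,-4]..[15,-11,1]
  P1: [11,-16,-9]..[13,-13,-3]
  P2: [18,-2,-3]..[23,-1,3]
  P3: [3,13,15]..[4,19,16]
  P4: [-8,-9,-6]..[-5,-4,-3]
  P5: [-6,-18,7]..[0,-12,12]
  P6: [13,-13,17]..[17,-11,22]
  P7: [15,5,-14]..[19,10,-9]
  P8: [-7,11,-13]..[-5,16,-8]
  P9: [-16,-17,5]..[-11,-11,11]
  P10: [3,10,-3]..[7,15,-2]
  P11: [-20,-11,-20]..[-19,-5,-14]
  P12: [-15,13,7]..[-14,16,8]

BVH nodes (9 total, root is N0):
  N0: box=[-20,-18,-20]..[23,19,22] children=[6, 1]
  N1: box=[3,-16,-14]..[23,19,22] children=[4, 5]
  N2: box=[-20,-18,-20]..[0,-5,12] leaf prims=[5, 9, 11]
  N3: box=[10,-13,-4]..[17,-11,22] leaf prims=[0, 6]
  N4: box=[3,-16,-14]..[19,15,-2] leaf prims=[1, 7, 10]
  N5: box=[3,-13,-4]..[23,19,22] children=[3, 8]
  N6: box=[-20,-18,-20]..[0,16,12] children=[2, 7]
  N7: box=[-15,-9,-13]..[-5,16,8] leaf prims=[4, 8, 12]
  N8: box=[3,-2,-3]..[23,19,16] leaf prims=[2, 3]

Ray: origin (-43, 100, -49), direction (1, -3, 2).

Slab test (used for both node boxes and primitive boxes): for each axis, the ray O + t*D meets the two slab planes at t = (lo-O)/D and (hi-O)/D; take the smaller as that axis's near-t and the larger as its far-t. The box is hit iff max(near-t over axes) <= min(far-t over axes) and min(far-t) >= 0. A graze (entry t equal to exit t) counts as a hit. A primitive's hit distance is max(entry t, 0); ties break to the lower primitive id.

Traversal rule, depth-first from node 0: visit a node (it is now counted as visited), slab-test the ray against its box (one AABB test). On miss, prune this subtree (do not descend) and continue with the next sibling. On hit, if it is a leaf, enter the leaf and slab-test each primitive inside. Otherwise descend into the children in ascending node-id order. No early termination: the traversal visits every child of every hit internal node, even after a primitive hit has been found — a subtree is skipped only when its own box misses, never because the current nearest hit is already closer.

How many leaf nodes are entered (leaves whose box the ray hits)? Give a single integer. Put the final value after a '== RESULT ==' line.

Walk:
N0 x:[23,66] y:[27,118/3] z:[29/2,71/2] -> hit [27,71/2], descend [1, 6]
  N1 x:[46,66] y:[27,116/3] z:[35/2,71/2] -> miss, prune
  N6 x:[23,43] y:[28,118/3] z:[29/2,61/2] -> hit [28,61/2], descend [2, 7]
    N2 x:[23,43] y:[35,118/3] z:[29/2,61/2] -> miss, prune
    N7 x:[28,38] y:[28,109/3] z:[18,57/2] -> hit [28,57/2] leaf, test {P4(miss), P8(miss), P12@t=28}

Summary -> nodes [0, 1, 6, 2, 7]; box-tests=5; leaf-entries=1; first=P12

== RESULT ==
1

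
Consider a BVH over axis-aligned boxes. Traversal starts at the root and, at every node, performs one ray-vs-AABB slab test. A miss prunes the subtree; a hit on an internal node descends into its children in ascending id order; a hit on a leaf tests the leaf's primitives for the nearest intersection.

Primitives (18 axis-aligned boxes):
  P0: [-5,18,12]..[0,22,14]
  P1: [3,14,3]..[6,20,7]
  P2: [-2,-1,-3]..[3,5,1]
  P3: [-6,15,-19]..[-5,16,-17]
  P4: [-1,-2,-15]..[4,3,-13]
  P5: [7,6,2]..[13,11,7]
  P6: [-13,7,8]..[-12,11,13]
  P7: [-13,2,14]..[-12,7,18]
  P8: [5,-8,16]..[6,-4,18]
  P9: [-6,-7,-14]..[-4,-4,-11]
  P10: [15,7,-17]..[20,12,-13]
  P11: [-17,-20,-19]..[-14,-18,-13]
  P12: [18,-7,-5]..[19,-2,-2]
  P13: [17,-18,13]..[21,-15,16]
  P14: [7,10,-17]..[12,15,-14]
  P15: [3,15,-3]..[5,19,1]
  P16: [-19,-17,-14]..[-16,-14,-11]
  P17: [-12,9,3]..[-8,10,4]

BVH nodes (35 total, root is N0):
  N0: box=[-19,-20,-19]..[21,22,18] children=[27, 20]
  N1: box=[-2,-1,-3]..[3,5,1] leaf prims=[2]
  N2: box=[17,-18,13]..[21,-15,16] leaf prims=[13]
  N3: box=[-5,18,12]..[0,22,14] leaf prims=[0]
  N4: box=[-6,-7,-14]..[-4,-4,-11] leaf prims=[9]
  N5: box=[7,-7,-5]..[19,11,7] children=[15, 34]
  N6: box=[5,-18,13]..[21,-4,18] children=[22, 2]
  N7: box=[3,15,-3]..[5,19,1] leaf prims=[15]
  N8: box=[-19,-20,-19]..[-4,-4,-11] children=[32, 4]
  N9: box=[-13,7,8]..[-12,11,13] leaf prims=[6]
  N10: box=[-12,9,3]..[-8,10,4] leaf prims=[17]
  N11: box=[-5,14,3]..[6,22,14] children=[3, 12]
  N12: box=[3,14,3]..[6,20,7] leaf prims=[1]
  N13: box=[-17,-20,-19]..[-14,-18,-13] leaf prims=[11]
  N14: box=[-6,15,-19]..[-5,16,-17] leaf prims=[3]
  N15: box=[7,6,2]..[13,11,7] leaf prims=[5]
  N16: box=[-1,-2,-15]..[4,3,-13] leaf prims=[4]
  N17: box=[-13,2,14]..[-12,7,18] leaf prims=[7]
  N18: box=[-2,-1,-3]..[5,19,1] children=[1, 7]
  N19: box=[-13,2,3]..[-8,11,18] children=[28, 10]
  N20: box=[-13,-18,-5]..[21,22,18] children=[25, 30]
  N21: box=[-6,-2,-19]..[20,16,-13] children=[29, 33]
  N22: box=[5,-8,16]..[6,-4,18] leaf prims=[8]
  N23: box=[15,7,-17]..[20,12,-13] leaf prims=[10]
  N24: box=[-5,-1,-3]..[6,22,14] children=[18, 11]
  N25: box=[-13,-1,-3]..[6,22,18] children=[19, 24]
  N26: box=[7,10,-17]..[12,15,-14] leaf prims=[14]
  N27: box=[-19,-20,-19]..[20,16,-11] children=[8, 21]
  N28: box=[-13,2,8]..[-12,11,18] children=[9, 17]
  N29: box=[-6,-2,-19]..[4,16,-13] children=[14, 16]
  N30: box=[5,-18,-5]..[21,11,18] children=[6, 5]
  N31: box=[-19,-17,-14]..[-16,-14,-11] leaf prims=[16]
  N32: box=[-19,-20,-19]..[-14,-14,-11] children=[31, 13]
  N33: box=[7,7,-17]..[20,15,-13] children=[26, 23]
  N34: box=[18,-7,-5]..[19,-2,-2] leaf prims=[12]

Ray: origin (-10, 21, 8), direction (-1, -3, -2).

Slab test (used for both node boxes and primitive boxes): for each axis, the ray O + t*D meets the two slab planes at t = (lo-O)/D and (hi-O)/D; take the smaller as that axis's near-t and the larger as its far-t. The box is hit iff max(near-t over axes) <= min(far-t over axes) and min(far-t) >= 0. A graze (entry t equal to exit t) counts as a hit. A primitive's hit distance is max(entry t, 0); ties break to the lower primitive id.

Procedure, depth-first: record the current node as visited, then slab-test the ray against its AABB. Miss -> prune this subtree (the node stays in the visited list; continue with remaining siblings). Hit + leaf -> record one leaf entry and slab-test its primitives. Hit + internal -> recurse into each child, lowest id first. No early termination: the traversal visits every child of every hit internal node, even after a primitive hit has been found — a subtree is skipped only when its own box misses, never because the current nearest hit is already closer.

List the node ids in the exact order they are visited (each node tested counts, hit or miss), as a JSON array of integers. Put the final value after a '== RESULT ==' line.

Traverse from the root:
N0 x:[-31,9] y:[-1/3,41/3] z:[-5,27/2] -> hit [-1/3,9], descend [20, 27]
  N20 x:[-31,3] y:[-1/3,13] z:[-5,13/2] -> hit [-1/3,3], descend [25, 30]
    N25 x:[-16,3] y:[-1/3,22/3] z:[-5,11/2] -> hit [-1/3,3], descend [19, 24]
      N19 x:[-2,3] y:[10/3,19/3] z:[-5,5/2] -> miss, prune
      N24 x:[-16,-5] y:[-1/3,22/3] z:[-3,11/2] -> miss, prune
    N30 x:[-31,-15] y:[10/3,13] z:[-5,13/2] -> miss, prune
  N27 x:[-30,9] y:[5/3,41/3] z:[19/2,27/2] -> miss, prune

Summary -> nodes [0, 20, 25, 19, 24, 30, 27]; box-tests=7; leaf-entries=0; first=miss

== RESULT ==
[0, 20, 25, 19, 24, 30, 27]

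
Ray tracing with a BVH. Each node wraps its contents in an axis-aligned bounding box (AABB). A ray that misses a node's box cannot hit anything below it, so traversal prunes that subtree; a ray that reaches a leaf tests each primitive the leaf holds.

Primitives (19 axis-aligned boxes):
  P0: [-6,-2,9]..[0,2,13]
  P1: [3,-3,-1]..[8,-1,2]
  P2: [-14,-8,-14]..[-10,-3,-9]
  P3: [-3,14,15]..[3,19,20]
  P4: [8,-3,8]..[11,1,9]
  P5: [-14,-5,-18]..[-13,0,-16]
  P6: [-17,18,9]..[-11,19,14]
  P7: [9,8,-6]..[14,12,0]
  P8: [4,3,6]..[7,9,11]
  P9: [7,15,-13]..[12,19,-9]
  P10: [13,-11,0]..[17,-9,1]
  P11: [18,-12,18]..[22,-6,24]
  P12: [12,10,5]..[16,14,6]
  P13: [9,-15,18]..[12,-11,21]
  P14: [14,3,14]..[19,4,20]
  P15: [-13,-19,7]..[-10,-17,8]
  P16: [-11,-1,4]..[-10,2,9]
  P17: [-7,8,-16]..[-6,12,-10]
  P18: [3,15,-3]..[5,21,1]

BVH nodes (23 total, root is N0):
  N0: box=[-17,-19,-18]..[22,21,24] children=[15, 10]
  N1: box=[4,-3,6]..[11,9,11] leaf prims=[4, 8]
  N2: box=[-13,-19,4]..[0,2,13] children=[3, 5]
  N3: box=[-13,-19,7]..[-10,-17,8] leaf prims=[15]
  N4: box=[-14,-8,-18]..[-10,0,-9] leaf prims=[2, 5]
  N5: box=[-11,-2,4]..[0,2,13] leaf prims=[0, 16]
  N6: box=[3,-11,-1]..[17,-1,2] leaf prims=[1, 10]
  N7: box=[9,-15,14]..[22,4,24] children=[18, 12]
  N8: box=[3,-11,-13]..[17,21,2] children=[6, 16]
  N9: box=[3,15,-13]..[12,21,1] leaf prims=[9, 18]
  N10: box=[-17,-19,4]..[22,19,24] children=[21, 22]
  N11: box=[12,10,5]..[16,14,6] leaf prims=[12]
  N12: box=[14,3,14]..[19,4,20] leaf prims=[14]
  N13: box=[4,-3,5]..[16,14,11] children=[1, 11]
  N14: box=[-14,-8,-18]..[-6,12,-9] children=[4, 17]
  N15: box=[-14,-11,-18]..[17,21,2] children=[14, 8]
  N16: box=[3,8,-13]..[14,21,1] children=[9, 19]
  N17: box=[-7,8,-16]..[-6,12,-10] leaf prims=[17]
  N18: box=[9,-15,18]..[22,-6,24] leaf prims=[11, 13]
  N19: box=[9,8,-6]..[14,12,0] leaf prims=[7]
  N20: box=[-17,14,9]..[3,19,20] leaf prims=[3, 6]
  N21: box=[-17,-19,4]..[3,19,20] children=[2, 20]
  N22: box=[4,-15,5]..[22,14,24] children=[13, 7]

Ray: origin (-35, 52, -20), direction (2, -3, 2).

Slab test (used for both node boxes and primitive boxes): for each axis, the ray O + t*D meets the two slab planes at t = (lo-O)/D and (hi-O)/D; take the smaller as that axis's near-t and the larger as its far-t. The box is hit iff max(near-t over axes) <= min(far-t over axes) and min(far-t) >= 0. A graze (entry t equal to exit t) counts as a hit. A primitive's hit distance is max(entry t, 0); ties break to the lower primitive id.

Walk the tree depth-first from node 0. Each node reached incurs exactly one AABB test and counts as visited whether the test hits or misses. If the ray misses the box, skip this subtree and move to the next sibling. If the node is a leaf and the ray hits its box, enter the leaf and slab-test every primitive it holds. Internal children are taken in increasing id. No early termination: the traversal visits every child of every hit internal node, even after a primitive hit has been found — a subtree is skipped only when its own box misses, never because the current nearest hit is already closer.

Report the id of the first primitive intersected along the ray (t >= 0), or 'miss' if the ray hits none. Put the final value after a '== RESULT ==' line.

Traverse from the root:
N0 x:[9,57/2] y:[31/3,71/3] z:[1,22] -> hit [31/3,22], descend [10, 15]
  N10 x:[9,57/2] y:[11,71/3] z:[12,22] -> hit [12,22], descend [21, 22]
    N21 x:[9,19] y:[11,71/3] z:[12,20] -> hit [12,19], descend [2, 20]
      N2 x:[11,35/2] y:[50/3,71/3] z:[12,33/2] -> miss, prune
      N20 x:[9,19] y:[11,38/3] z:[29/2,20] -> miss, prune
    N22 x:[39/2,57/2] y:[38/3,67/3] z:[25/2,22] -> hit [39/2,22], descend [7, 13]
      N7 x:[22,57/2] y:[16,67/3] z:[17,22] -> hit [22,22], descend [12, 18]
        N12 x:[49/2,27] y:[16,49/3] z:[17,20] -> miss, prune
        N18 x:[22,57/2] y:[58/3,67/3] z:[19,22] -> hit [22,22] leaf, test {P11(miss), P13(miss)}
      N13 x:[39/2,51/2] y:[38/3,55/3] z:[25/2,31/2] -> miss, prune
  N15 x:[21/2,26] y:[31/3,21] z:[1,11] -> hit [21/2,11], descend [8, 14]
    N8 x:[19,26] y:[31/3,21] z:[7/2,11] -> miss, prune
    N14 x:[21/2,29/2] y:[40/3,20] z:[1,11/2] -> miss, prune

13 AABB tests over nodes [0, 10, 21, 2, 20, 22, 7, 12, 18, 13, 15, 8, 14]; 1 leaf entered; closest miss.

== RESULT ==
miss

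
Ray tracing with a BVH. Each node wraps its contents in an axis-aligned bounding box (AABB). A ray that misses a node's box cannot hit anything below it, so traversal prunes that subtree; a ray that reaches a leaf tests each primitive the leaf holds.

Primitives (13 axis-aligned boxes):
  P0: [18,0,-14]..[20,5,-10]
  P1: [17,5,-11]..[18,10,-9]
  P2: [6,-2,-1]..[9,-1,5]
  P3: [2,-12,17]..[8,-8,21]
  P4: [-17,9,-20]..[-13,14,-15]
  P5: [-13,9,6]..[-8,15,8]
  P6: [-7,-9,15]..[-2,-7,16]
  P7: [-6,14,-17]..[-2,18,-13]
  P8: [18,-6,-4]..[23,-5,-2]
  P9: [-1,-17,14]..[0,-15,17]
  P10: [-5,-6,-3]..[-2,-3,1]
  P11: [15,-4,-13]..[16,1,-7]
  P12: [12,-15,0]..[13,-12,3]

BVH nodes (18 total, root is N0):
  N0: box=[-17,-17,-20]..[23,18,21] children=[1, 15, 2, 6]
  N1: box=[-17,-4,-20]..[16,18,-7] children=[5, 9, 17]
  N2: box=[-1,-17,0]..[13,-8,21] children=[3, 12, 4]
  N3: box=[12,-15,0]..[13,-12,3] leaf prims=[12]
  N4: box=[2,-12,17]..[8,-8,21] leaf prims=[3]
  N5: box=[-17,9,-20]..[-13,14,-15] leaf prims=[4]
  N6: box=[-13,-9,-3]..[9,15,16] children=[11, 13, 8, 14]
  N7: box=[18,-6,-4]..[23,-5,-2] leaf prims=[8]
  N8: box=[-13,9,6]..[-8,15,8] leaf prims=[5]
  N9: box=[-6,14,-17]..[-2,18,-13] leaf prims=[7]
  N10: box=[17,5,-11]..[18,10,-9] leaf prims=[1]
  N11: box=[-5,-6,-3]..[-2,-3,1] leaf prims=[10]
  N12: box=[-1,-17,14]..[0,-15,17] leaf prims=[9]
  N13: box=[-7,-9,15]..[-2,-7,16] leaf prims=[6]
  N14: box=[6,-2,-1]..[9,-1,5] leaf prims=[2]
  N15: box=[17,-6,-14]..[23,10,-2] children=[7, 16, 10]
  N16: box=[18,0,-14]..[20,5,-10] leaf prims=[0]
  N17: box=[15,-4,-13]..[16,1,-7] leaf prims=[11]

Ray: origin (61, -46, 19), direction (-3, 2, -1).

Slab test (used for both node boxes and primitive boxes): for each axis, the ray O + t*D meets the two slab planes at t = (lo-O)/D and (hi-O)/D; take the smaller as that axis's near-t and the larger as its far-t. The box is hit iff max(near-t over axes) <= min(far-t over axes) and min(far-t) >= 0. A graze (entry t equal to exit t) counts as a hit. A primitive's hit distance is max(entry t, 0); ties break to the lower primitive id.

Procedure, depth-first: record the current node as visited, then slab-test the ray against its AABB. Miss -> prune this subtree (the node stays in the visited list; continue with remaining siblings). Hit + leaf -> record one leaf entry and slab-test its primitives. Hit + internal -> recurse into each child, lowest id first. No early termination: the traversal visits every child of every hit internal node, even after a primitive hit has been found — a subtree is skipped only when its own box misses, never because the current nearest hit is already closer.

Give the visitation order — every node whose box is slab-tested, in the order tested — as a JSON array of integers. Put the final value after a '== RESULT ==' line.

Trace the traversal:
N0 x:[38/3,26] y:[29/2,32] z:[-2,39] -> hit [29/2,26], descend [1, 2, 6, 15]
  N1 x:[15,26] y:[21,32] z:[26,39] -> hit [26,26], descend [5, 9, 17]
    N5 x:[74/3,26] y:[55/2,30] z:[34,39] -> miss, prune
    N9 x:[21,67/3] y:[30,32] z:[32,36] -> miss, prune
    N17 x:[15,46/3] y:[21,47/2] z:[26,32] -> miss, prune
  N2 x:[16,62/3] y:[29/2,19] z:[-2,19] -> hit [16,19], descend [3, 4, 12]
    N3 x:[16,49/3] y:[31/2,17] z:[16,19] -> hit [16,49/3] leaf, test {P12@t=16}
    N4 x:[53/3,59/3] y:[17,19] z:[-2,2] -> miss, prune
    N12 x:[61/3,62/3] y:[29/2,31/2] z:[2,5] -> miss, prune
  N6 x:[52/3,74/3] y:[37/2,61/2] z:[3,22] -> hit [37/2,22], descend [8, 11, 13, 14]
    N8 x:[23,74/3] y:[55/2,61/2] z:[11,13] -> miss, prune
    N11 x:[21,22] y:[20,43/2] z:[18,22] -> hit [21,43/2] leaf, test {P10@t=21}
    N13 x:[21,68/3] y:[37/2,39/2] z:[3,4] -> miss, prune
    N14 x:[52/3,55/3] y:[22,45/2] z:[14,20] -> miss, prune
  N15 x:[38/3,44/3] y:[20,28] z:[21,33] -> miss, prune

Summary -> nodes [0, 1, 5, 9, 17, 2, 3, 4, 12, 6, 8, 11, 13, 14, 15]; box-tests=15; leaf-entries=2; first=P12

== RESULT ==
[0, 1, 5, 9, 17, 2, 3, 4, 12, 6, 8, 11, 13, 14, 15]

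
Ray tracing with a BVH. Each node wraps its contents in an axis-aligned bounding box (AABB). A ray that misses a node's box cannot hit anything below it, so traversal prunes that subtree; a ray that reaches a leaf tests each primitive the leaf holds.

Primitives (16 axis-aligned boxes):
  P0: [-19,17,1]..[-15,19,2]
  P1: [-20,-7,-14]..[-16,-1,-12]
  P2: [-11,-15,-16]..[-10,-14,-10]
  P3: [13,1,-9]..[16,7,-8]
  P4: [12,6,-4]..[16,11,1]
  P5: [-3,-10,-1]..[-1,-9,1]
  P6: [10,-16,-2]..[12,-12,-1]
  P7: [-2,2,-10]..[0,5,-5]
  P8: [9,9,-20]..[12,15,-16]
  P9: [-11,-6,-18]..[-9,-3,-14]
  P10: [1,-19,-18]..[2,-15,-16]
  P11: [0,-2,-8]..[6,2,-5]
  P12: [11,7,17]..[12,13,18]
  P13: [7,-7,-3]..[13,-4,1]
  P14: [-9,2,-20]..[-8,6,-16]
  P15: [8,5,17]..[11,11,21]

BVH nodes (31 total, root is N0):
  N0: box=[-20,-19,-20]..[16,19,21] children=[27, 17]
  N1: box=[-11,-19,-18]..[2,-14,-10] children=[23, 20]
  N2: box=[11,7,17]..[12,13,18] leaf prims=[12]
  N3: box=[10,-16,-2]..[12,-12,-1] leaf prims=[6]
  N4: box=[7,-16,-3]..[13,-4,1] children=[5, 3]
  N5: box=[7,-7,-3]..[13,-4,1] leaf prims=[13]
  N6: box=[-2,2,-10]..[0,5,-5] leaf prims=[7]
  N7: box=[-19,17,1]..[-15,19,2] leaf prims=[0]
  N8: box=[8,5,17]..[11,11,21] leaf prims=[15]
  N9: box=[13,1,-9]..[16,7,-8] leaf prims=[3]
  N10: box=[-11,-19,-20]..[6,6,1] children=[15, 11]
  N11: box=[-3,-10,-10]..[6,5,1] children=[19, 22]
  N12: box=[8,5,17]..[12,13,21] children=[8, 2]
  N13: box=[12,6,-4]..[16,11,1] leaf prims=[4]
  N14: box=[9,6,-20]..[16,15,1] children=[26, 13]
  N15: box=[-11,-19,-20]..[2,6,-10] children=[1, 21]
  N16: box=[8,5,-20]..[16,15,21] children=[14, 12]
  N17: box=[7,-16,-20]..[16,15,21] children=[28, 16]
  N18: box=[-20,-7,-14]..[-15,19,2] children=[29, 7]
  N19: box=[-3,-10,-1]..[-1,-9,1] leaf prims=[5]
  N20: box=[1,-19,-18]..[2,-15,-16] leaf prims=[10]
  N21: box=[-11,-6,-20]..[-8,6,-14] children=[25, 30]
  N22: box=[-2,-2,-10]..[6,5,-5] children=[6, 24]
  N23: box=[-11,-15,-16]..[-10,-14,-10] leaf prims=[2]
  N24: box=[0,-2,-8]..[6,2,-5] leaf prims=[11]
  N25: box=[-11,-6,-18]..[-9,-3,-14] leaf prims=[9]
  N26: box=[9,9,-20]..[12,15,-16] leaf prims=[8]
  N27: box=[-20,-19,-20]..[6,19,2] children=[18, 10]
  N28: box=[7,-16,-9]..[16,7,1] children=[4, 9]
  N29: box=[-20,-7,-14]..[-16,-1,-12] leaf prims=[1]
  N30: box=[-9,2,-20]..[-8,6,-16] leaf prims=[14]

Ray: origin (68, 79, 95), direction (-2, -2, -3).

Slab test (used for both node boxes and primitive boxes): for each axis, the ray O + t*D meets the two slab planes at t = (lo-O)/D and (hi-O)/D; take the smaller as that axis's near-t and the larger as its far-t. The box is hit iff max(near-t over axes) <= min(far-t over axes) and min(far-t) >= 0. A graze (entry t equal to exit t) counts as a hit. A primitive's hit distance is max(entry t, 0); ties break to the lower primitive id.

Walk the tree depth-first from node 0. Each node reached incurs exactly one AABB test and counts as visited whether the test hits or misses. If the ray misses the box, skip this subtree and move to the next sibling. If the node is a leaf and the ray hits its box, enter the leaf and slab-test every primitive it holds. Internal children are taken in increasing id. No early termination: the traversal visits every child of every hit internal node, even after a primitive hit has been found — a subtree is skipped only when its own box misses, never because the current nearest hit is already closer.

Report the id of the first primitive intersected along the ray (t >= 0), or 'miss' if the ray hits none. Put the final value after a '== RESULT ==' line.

Traverse from the root:
N0 x:[26,44] y:[30,49] z:[74/3,115/3] -> hit [30,115/3], descend [17, 27]
  N17 x:[26,61/2] y:[32,95/2] z:[74/3,115/3] -> miss, prune
  N27 x:[31,44] y:[30,49] z:[31,115/3] -> hit [31,115/3], descend [10, 18]
    N10 x:[31,79/2] y:[73/2,49] z:[94/3,115/3] -> hit [73/2,115/3], descend [11, 15]
      N11 x:[31,71/2] y:[37,89/2] z:[94/3,35] -> miss, prune
      N15 x:[33,79/2] y:[73/2,49] z:[35,115/3] -> hit [73/2,115/3], descend [1, 21]
        N1 x:[33,79/2] y:[93/2,49] z:[35,113/3] -> miss, prune
        N21 x:[38,79/2] y:[73/2,85/2] z:[109/3,115/3] -> hit [38,115/3], descend [25, 30]
          N25 x:[77/2,79/2] y:[41,85/2] z:[109/3,113/3] -> miss, prune
          N30 x:[38,77/2] y:[73/2,77/2] z:[37,115/3] -> hit [38,115/3] leaf, test {P14@t=38}
    N18 x:[83/2,44] y:[30,43] z:[31,109/3] -> miss, prune

order=[0, 17, 27, 10, 11, 15, 1, 21, 25, 30, 18]  |boxes|=11  |leaves|=1  hit=P14

== RESULT ==
14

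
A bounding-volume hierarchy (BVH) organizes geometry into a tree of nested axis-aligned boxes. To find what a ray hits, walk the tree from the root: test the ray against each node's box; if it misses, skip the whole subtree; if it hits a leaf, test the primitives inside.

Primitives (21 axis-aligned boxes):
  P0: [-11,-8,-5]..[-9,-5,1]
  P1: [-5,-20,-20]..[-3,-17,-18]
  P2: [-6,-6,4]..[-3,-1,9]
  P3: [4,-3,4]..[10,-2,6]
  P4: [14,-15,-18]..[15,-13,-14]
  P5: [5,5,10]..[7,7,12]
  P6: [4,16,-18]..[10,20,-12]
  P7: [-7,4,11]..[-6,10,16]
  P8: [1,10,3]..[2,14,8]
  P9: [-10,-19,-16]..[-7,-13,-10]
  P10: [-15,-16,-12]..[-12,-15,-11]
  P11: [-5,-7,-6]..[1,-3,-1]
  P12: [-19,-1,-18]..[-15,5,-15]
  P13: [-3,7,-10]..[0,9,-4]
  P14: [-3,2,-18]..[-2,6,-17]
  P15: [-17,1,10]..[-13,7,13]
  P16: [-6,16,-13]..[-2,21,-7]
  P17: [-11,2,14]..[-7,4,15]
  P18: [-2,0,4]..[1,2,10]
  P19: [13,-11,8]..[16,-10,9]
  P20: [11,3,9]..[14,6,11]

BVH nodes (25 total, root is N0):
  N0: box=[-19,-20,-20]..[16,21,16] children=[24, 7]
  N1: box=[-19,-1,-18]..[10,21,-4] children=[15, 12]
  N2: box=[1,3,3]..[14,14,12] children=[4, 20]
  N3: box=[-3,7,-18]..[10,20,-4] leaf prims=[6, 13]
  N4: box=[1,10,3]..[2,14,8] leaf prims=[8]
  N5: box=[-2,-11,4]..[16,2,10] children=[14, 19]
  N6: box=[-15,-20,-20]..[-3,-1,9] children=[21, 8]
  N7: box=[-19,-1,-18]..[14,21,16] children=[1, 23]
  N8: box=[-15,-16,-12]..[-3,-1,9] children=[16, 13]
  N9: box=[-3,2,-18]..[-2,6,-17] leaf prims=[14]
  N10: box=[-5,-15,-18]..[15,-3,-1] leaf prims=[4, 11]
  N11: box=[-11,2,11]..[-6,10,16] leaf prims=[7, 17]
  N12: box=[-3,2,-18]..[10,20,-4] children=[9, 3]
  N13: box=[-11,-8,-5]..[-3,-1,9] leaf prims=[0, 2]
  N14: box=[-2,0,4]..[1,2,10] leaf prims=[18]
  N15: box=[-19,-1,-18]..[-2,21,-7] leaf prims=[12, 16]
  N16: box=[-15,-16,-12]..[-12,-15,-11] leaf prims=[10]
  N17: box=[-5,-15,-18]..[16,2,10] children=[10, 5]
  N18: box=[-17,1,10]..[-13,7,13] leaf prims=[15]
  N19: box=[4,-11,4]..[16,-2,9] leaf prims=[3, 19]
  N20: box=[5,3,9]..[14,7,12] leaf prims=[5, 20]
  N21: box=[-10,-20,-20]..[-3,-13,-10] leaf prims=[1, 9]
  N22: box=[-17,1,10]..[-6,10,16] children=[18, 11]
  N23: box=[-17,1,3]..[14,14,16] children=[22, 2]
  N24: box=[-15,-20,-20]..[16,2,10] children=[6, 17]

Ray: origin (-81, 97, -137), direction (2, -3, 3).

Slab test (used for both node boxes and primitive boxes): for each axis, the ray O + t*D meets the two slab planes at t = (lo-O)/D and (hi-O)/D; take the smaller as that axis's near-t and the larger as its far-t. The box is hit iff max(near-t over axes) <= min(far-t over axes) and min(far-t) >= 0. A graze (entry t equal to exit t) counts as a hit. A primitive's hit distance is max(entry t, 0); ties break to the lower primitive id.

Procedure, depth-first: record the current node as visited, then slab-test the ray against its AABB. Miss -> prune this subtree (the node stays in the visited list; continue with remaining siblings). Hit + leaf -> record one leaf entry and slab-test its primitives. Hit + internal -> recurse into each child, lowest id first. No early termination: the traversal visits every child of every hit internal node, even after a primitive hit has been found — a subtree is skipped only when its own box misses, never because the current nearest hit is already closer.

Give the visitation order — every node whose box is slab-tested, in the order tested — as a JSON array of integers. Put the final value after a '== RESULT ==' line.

Traverse from the root:
N0 x:[31,97/2] y:[76/3,39] z:[39,51] -> hit [39,39], descend [7, 24]
  N7 x:[31,95/2] y:[76/3,98/3] z:[119/3,51] -> miss, prune
  N24 x:[33,97/2] y:[95/3,39] z:[39,49] -> hit [39,39], descend [6, 17]
    N6 x:[33,39] y:[98/3,39] z:[39,146/3] -> hit [39,39], descend [8, 21]
      N8 x:[33,39] y:[98/3,113/3] z:[125/3,146/3] -> miss, prune
      N21 x:[71/2,39] y:[110/3,39] z:[39,127/3] -> hit [39,39] leaf, test {P1@t=39, P9(miss)}
    N17 x:[38,97/2] y:[95/3,112/3] z:[119/3,49] -> miss, prune

Summary -> nodes [0, 7, 24, 6, 8, 21, 17]; box-tests=7; leaf-entries=1; first=P1

== RESULT ==
[0, 7, 24, 6, 8, 21, 17]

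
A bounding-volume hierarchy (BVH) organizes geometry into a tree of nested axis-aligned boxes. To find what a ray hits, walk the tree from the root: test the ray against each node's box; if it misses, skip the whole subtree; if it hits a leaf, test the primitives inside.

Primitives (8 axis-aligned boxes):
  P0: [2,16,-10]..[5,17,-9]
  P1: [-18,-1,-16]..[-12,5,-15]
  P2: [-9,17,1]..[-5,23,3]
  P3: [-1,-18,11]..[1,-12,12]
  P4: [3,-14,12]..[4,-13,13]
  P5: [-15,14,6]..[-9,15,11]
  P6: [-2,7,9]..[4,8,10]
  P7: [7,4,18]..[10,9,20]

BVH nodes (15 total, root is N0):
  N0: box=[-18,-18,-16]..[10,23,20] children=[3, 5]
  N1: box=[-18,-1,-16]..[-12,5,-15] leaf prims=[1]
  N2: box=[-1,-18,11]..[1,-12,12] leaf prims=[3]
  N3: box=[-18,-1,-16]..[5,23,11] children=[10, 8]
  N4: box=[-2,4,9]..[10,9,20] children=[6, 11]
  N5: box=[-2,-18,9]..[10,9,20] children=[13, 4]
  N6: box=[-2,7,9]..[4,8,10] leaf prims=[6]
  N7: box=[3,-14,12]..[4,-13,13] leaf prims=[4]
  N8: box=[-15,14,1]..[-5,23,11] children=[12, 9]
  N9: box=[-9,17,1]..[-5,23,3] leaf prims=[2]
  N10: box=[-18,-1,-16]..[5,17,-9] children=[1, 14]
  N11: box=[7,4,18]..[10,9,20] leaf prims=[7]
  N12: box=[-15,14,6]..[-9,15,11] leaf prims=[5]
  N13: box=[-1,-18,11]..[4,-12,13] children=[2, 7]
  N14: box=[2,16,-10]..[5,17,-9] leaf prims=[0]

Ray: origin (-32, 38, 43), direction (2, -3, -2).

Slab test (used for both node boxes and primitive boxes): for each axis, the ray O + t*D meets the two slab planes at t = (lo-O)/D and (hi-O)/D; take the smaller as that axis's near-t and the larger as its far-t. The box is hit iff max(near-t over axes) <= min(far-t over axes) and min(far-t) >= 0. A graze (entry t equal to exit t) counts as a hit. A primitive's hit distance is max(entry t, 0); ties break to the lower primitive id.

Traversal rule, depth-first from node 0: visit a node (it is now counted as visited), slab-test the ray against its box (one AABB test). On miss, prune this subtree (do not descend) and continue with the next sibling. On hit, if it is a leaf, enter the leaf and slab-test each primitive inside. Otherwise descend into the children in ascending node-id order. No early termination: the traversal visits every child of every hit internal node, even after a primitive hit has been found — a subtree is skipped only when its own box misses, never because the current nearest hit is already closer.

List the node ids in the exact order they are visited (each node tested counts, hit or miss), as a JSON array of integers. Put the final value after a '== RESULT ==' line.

Traverse from the root:
N0 x:[7,21] y:[5,56/3] z:[23/2,59/2] -> hit [23/2,56/3], descend [3, 5]
  N3 x:[7,37/2] y:[5,13] z:[16,59/2] -> miss, prune
  N5 x:[15,21] y:[29/3,56/3] z:[23/2,17] -> hit [15,17], descend [4, 13]
    N4 x:[15,21] y:[29/3,34/3] z:[23/2,17] -> miss, prune
    N13 x:[31/2,18] y:[50/3,56/3] z:[15,16] -> miss, prune

Summary -> nodes [0, 3, 5, 4, 13]; box-tests=5; leaf-entries=0; first=miss

== RESULT ==
[0, 3, 5, 4, 13]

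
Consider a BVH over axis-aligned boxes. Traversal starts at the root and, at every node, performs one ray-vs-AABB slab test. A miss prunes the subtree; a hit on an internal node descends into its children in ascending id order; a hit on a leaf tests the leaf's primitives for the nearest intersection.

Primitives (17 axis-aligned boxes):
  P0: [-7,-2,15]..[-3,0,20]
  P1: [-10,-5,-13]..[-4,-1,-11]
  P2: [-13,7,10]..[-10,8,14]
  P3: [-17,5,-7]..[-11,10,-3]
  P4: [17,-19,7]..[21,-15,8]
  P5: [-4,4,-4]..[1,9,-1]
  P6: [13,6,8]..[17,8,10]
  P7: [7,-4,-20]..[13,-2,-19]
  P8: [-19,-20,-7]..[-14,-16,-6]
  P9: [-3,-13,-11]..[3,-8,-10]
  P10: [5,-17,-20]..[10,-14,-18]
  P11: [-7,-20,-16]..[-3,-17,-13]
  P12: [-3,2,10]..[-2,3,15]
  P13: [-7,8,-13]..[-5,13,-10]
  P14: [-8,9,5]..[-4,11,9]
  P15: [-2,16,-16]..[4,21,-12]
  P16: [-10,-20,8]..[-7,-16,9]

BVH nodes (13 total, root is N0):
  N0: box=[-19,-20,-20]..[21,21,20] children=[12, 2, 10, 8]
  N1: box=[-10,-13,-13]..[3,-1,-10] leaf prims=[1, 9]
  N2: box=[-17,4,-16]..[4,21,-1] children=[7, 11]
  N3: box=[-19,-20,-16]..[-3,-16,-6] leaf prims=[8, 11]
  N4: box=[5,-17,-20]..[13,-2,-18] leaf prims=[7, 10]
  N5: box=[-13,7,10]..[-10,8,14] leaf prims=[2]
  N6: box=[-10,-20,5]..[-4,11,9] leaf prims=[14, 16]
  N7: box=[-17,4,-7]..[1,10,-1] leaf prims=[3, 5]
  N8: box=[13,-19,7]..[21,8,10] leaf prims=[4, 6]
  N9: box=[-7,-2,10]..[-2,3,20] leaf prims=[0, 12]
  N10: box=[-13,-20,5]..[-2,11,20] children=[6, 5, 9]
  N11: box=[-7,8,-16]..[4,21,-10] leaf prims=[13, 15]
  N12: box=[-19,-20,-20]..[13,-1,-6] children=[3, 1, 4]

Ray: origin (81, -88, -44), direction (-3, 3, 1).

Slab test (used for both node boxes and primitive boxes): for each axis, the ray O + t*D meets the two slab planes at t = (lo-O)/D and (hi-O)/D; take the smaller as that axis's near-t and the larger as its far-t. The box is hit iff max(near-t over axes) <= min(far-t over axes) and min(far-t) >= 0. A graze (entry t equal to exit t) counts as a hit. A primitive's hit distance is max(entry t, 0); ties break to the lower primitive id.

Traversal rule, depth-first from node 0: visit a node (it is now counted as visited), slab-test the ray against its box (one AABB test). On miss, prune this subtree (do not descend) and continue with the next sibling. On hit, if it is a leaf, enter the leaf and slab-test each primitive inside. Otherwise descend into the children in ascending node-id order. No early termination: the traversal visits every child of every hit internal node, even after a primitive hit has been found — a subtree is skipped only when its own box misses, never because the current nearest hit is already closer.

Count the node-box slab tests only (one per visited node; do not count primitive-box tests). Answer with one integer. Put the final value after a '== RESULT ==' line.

Traverse from the root:
N0 x:[20,100/3] y:[68/3,109/3] z:[24,64] -> hit [24,100/3], descend [2, 8, 10, 12]
  N2 x:[77/3,98/3] y:[92/3,109/3] z:[28,43] -> hit [92/3,98/3], descend [7, 11]
    N7 x:[80/3,98/3] y:[92/3,98/3] z:[37,43] -> miss, prune
    N11 x:[77/3,88/3] y:[32,109/3] z:[28,34] -> miss, prune
  N8 x:[20,68/3] y:[23,32] z:[51,54] -> miss, prune
  N10 x:[83/3,94/3] y:[68/3,33] z:[49,64] -> miss, prune
  N12 x:[68/3,100/3] y:[68/3,29] z:[24,38] -> hit [24,29], descend [1, 3, 4]
    N1 x:[26,91/3] y:[25,29] z:[31,34] -> miss, prune
    N3 x:[28,100/3] y:[68/3,24] z:[28,38] -> miss, prune
    N4 x:[68/3,76/3] y:[71/3,86/3] z:[24,26] -> hit [24,76/3] leaf, test {P7(miss), P10@t=24}

Visited [0, 2, 7, 11, 8, 10, 12, 1, 3, 4]. Tests: 10 box, 1 leaf. Nearest: P10.

== RESULT ==
10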